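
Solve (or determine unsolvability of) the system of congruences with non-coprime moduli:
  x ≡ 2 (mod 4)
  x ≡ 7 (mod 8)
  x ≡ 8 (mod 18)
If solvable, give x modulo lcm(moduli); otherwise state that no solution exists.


Moduli 4, 8, 18 are not pairwise coprime, so CRT works modulo lcm(m_i) when all pairwise compatibility conditions hold.
Pairwise compatibility: gcd(m_i, m_j) must divide a_i - a_j for every pair.
Merge one congruence at a time:
  Start: x ≡ 2 (mod 4).
  Combine with x ≡ 7 (mod 8): gcd(4, 8) = 4, and 7 - 2 = 5 is NOT divisible by 4.
    ⇒ system is inconsistent (no integer solution).

No solution (the system is inconsistent).


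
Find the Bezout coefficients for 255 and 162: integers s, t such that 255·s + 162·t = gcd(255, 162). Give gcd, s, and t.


Euclidean algorithm on (255, 162) — divide until remainder is 0:
  255 = 1 · 162 + 93
  162 = 1 · 93 + 69
  93 = 1 · 69 + 24
  69 = 2 · 24 + 21
  24 = 1 · 21 + 3
  21 = 7 · 3 + 0
gcd(255, 162) = 3.
Track Bezout coefficients alongside the remainders: start with r₀ = 255 = a·1 + b·0 (s = 1, t = 0) and r₁ = 162 = a·0 + b·1 (s = 0, t = 1); each new remainder r_{k+1} = r_{k-1} − q_k·r_k inherits s_{k+1} = s_{k-1} − q_k·s_k, t_{k+1} = t_{k-1} − q_k·t_k, so r_k = a·s_k + b·t_k at every step:
  q = 1: r = 93, s = 1 − 1·0 = 1, t = 0 − 1·1 = -1  (check: 255·1 + 162·(-1) = 93)
  q = 1: r = 69, s = 0 − 1·1 = -1, t = 1 − 1·(-1) = 2  (check: 255·(-1) + 162·2 = 69)
  q = 1: r = 24, s = 1 − 1·(-1) = 2, t = -1 − 1·2 = -3  (check: 255·2 + 162·(-3) = 24)
  q = 2: r = 21, s = -1 − 2·2 = -5, t = 2 − 2·(-3) = 8  (check: 255·(-5) + 162·8 = 21)
  q = 1: r = 3, s = 2 − 1·(-5) = 7, t = -3 − 1·8 = -11  (check: 255·7 + 162·(-11) = 3)
The row with r = 3 (the gcd) gives the Bezout coefficients s = 7, t = -11.
Result: 255 · (7) + 162 · (-11) = 3.

gcd(255, 162) = 3; s = 7, t = -11 (check: 255·7 + 162·(-11) = 3).


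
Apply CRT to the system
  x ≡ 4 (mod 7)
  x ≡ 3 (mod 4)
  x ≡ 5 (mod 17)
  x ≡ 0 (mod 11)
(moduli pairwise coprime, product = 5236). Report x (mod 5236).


Product of moduli M = 7 · 4 · 17 · 11 = 5236.
Merge one congruence at a time:
  Start: x ≡ 4 (mod 7).
  Combine with x ≡ 3 (mod 4); new modulus lcm = 28.
    Write x = 4 + 7·t and substitute into x ≡ 3 (mod 4): 7·t ≡ 3 − 4 = -1 (mod 4).
    Reduce coefficients mod 4: 3·t ≡ 3 (mod 4).
    The inverse of 3 mod 4 is 3 (since 3·3 = 9 = 2·4 + 1), so t ≡ 3·3 = 9 ≡ 1 (mod 4).
    Then x = 4 + 7·1 = 11, valid modulo lcm(7, 4) = 28: x ≡ 11 (mod 28).
  Combine with x ≡ 5 (mod 17); new modulus lcm = 476.
    Write x = 11 + 28·t and substitute into x ≡ 5 (mod 17): 28·t ≡ 5 − 11 = -6 (mod 17).
    Reduce coefficients mod 17: 11·t ≡ 11 (mod 17).
    The inverse of 11 mod 17 is 14 (since 11·14 = 154 = 9·17 + 1), so t ≡ 14·11 = 154 ≡ 1 (mod 17).
    Then x = 11 + 28·1 = 39, valid modulo lcm(28, 17) = 476: x ≡ 39 (mod 476).
  Combine with x ≡ 0 (mod 11); new modulus lcm = 5236.
    Write x = 39 + 476·t and substitute into x ≡ 0 (mod 11): 476·t ≡ 0 − 39 = -39 (mod 11).
    Reduce coefficients mod 11: 3·t ≡ 5 (mod 11).
    The inverse of 3 mod 11 is 4 (since 3·4 = 12 = 1·11 + 1), so t ≡ 4·5 = 20 ≡ 9 (mod 11).
    Then x = 39 + 476·9 = 4323, valid modulo lcm(476, 11) = 5236: x ≡ 4323 (mod 5236).
Verify against each original: 4323 mod 7 = 4, 4323 mod 4 = 3, 4323 mod 17 = 5, 4323 mod 11 = 0.

x ≡ 4323 (mod 5236).


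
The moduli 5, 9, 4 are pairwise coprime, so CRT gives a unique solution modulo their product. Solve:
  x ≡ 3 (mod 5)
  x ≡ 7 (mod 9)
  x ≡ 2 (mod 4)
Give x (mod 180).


Moduli 5, 9, 4 are pairwise coprime; by CRT there is a unique solution modulo M = 5 · 9 · 4 = 180.
Solve pairwise, accumulating the modulus:
  Start with x ≡ 3 (mod 5).
  Combine with x ≡ 7 (mod 9): since gcd(5, 9) = 1, we get a unique residue mod 45.
    Write x = 3 + 5·t and substitute into x ≡ 7 (mod 9): 5·t ≡ 7 − 3 = 4 (mod 9).
    The inverse of 5 mod 9 is 2 (since 5·2 = 10 = 1·9 + 1), so t ≡ 2·4 = 8 ≡ 8 (mod 9).
    Then x = 3 + 5·8 = 43, valid modulo lcm(5, 9) = 45: x ≡ 43 (mod 45).
  Combine with x ≡ 2 (mod 4): since gcd(45, 4) = 1, we get a unique residue mod 180.
    Write x = 43 + 45·t and substitute into x ≡ 2 (mod 4): 45·t ≡ 2 − 43 = -41 (mod 4).
    Reduce coefficients mod 4: 1·t ≡ 3 (mod 4).
    So t ≡ 3 (mod 4).
    Then x = 43 + 45·3 = 178, valid modulo lcm(45, 4) = 180: x ≡ 178 (mod 180).
Verify: 178 mod 5 = 3 ✓, 178 mod 9 = 7 ✓, 178 mod 4 = 2 ✓.

x ≡ 178 (mod 180).


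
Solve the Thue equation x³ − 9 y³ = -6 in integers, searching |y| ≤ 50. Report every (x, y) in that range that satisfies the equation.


The equation is x³ - 9y³ = -6. For fixed y, x³ = 9·y³ − 6, so a solution requires the RHS to be a perfect cube.
Strategy: iterate y from -50 to 50, compute RHS = 9·y³ − 6, and check whether it is a (positive or negative) perfect cube.
Check small values of y:
  y = 0: RHS = -6 is not a perfect cube.
  y = 1: RHS = 3 is not a perfect cube.
  y = -1: RHS = -15 is not a perfect cube.
  y = 2: RHS = 66 is not a perfect cube.
  y = -2: RHS = -78 is not a perfect cube.
  y = 3: RHS = 237 is not a perfect cube.
  y = -3: RHS = -249 is not a perfect cube.
Continuing the search up to |y| = 50 finds no solutions either.
No (x, y) in the scanned range satisfies the equation.

No integer solutions with |y| ≤ 50.


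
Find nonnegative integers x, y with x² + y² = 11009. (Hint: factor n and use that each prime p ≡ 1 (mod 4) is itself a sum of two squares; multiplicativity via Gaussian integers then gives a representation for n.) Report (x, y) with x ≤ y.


Step 1: Factor n = 11009 = 101 · 109.
Step 2: Check the mod-4 condition on each prime factor: 101 ≡ 1 (mod 4), exponent 1; 109 ≡ 1 (mod 4), exponent 1.
All primes ≡ 3 (mod 4) appear to even exponent (or don't appear), so by the two-squares theorem n IS expressible as a sum of two squares.
Step 3: Build a representation. Here n = 101 · 109 is a product of primes ≡ 1 (mod 4). Each prime p ≡ 1 (mod 4) is itself a sum of two squares; find a² by testing p − a² for a perfect square:
  101: 101 − 1² = 100 = 10² ⇒ 101 = 1² + 10².
  109: 109 − 1² = 108, 109 − 2² = 105, 109 − 3² = 100 = 10² ⇒ 109 = 3² + 10².
  Combine using the Brahmagupta–Fibonacci identity (a² + b²)(c² + d²) = (ac − bd)² + (ad + bc)² = (ac + bd)² + (ad − bc)²:
  101 · 109 = 11009: from (1² + 10²)(3² + 10²), take (1·3 − 10·10, 1·10 + 10·3) = (3 − 100, 10 + 30) = (-97, 40); dropping signs (only squares matter) gives (97, 40); check 97² + 40² = 9409 + 1600 = 11009 ✓.
Step 4: Order so x ≤ y and verify: 40² + 97² = 1600 + 9409 = 11009 = n. ✓

n = 11009 = 40² + 97² (one valid representation with x ≤ y).


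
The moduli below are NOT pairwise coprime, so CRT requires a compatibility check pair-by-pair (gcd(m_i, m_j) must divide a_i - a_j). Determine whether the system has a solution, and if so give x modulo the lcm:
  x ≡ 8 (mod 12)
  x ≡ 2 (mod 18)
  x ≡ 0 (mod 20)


Moduli 12, 18, 20 are not pairwise coprime, so CRT works modulo lcm(m_i) when all pairwise compatibility conditions hold.
Pairwise compatibility: gcd(m_i, m_j) must divide a_i - a_j for every pair.
Merge one congruence at a time:
  Start: x ≡ 8 (mod 12).
  Combine with x ≡ 2 (mod 18): gcd(12, 18) = 6; 2 - 8 = -6, which IS divisible by 6, so compatible.
    Write x = 8 + 12·t and substitute into x ≡ 2 (mod 18): 12·t ≡ 2 − 8 = -6 (mod 18).
    Divide the congruence (and modulus) by g = 6: 2·t ≡ -1 (mod 3).
    Reduce coefficients mod 3: 2·t ≡ 2 (mod 3).
    The inverse of 2 mod 3 is 2 (since 2·2 = 4 = 1·3 + 1), so t ≡ 2·2 = 4 ≡ 1 (mod 3).
    Then x = 8 + 12·1 = 20, valid modulo lcm(12, 18) = 36: x ≡ 20 (mod 36).
  Combine with x ≡ 0 (mod 20): gcd(36, 20) = 4; 0 - 20 = -20, which IS divisible by 4, so compatible.
    Write x = 20 + 36·t and substitute into x ≡ 0 (mod 20): 36·t ≡ 0 − 20 = -20 (mod 20).
    Divide the congruence (and modulus) by g = 4: 9·t ≡ -5 (mod 5).
    Reduce coefficients mod 5: 4·t ≡ 0 (mod 5).
    The inverse of 4 mod 5 is 4 (since 4·4 = 16 = 3·5 + 1), so t ≡ 4·0 = 0 ≡ 0 (mod 5).
    Then x = 20 + 36·0 = 20, valid modulo lcm(36, 20) = 180: x ≡ 20 (mod 180).
Verify: 20 mod 12 = 8, 20 mod 18 = 2, 20 mod 20 = 0.

x ≡ 20 (mod 180).


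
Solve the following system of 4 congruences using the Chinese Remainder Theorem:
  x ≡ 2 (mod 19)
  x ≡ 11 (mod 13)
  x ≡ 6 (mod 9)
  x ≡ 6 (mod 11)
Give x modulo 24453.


Product of moduli M = 19 · 13 · 9 · 11 = 24453.
Merge one congruence at a time:
  Start: x ≡ 2 (mod 19).
  Combine with x ≡ 11 (mod 13); new modulus lcm = 247.
    Write x = 2 + 19·t and substitute into x ≡ 11 (mod 13): 19·t ≡ 11 − 2 = 9 (mod 13).
    Reduce coefficients mod 13: 6·t ≡ 9 (mod 13).
    The inverse of 6 mod 13 is 11 (since 6·11 = 66 = 5·13 + 1), so t ≡ 11·9 = 99 ≡ 8 (mod 13).
    Then x = 2 + 19·8 = 154, valid modulo lcm(19, 13) = 247: x ≡ 154 (mod 247).
  Combine with x ≡ 6 (mod 9); new modulus lcm = 2223.
    Write x = 154 + 247·t and substitute into x ≡ 6 (mod 9): 247·t ≡ 6 − 154 = -148 (mod 9).
    Reduce coefficients mod 9: 4·t ≡ 5 (mod 9).
    The inverse of 4 mod 9 is 7 (since 4·7 = 28 = 3·9 + 1), so t ≡ 7·5 = 35 ≡ 8 (mod 9).
    Then x = 154 + 247·8 = 2130, valid modulo lcm(247, 9) = 2223: x ≡ 2130 (mod 2223).
  Combine with x ≡ 6 (mod 11); new modulus lcm = 24453.
    Write x = 2130 + 2223·t and substitute into x ≡ 6 (mod 11): 2223·t ≡ 6 − 2130 = -2124 (mod 11).
    Reduce coefficients mod 11: 1·t ≡ 10 (mod 11).
    So t ≡ 10 (mod 11).
    Then x = 2130 + 2223·10 = 24360, valid modulo lcm(2223, 11) = 24453: x ≡ 24360 (mod 24453).
Verify against each original: 24360 mod 19 = 2, 24360 mod 13 = 11, 24360 mod 9 = 6, 24360 mod 11 = 6.

x ≡ 24360 (mod 24453).


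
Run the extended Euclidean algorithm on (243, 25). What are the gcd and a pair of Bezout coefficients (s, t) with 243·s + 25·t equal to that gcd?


Euclidean algorithm on (243, 25) — divide until remainder is 0:
  243 = 9 · 25 + 18
  25 = 1 · 18 + 7
  18 = 2 · 7 + 4
  7 = 1 · 4 + 3
  4 = 1 · 3 + 1
  3 = 3 · 1 + 0
gcd(243, 25) = 1.
Track Bezout coefficients alongside the remainders: start with r₀ = 243 = a·1 + b·0 (s = 1, t = 0) and r₁ = 25 = a·0 + b·1 (s = 0, t = 1); each new remainder r_{k+1} = r_{k-1} − q_k·r_k inherits s_{k+1} = s_{k-1} − q_k·s_k, t_{k+1} = t_{k-1} − q_k·t_k, so r_k = a·s_k + b·t_k at every step:
  q = 9: r = 18, s = 1 − 9·0 = 1, t = 0 − 9·1 = -9  (check: 243·1 + 25·(-9) = 18)
  q = 1: r = 7, s = 0 − 1·1 = -1, t = 1 − 1·(-9) = 10  (check: 243·(-1) + 25·10 = 7)
  q = 2: r = 4, s = 1 − 2·(-1) = 3, t = -9 − 2·10 = -29  (check: 243·3 + 25·(-29) = 4)
  q = 1: r = 3, s = -1 − 1·3 = -4, t = 10 − 1·(-29) = 39  (check: 243·(-4) + 25·39 = 3)
  q = 1: r = 1, s = 3 − 1·(-4) = 7, t = -29 − 1·39 = -68  (check: 243·7 + 25·(-68) = 1)
The row with r = 1 (the gcd) gives the Bezout coefficients s = 7, t = -68.
Result: 243 · (7) + 25 · (-68) = 1.

gcd(243, 25) = 1; s = 7, t = -68 (check: 243·7 + 25·(-68) = 1).


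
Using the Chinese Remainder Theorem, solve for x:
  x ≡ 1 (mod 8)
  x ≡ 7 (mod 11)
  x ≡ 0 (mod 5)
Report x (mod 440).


Moduli 8, 11, 5 are pairwise coprime; by CRT there is a unique solution modulo M = 8 · 11 · 5 = 440.
Solve pairwise, accumulating the modulus:
  Start with x ≡ 1 (mod 8).
  Combine with x ≡ 7 (mod 11): since gcd(8, 11) = 1, we get a unique residue mod 88.
    Write x = 1 + 8·t and substitute into x ≡ 7 (mod 11): 8·t ≡ 7 − 1 = 6 (mod 11).
    The inverse of 8 mod 11 is 7 (since 8·7 = 56 = 5·11 + 1), so t ≡ 7·6 = 42 ≡ 9 (mod 11).
    Then x = 1 + 8·9 = 73, valid modulo lcm(8, 11) = 88: x ≡ 73 (mod 88).
  Combine with x ≡ 0 (mod 5): since gcd(88, 5) = 1, we get a unique residue mod 440.
    Write x = 73 + 88·t and substitute into x ≡ 0 (mod 5): 88·t ≡ 0 − 73 = -73 (mod 5).
    Reduce coefficients mod 5: 3·t ≡ 2 (mod 5).
    The inverse of 3 mod 5 is 2 (since 3·2 = 6 = 1·5 + 1), so t ≡ 2·2 = 4 ≡ 4 (mod 5).
    Then x = 73 + 88·4 = 425, valid modulo lcm(88, 5) = 440: x ≡ 425 (mod 440).
Verify: 425 mod 8 = 1 ✓, 425 mod 11 = 7 ✓, 425 mod 5 = 0 ✓.

x ≡ 425 (mod 440).


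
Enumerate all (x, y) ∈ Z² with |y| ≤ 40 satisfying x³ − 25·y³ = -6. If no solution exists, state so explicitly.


The equation is x³ - 25y³ = -6. For fixed y, x³ = 25·y³ − 6, so a solution requires the RHS to be a perfect cube.
Strategy: iterate y from -40 to 40, compute RHS = 25·y³ − 6, and check whether it is a (positive or negative) perfect cube.
Check small values of y:
  y = 0: RHS = -6 is not a perfect cube.
  y = 1: RHS = 19 is not a perfect cube.
  y = -1: RHS = -31 is not a perfect cube.
  y = 2: RHS = 194 is not a perfect cube.
  y = -2: RHS = -206 is not a perfect cube.
  y = 3: RHS = 669 is not a perfect cube.
  y = -3: RHS = -681 is not a perfect cube.
Continuing the search up to |y| = 40 finds no solutions either.
No (x, y) in the scanned range satisfies the equation.

No integer solutions with |y| ≤ 40.


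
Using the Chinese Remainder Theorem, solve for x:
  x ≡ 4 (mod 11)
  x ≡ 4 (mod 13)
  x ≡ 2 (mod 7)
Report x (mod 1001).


Moduli 11, 13, 7 are pairwise coprime; by CRT there is a unique solution modulo M = 11 · 13 · 7 = 1001.
Solve pairwise, accumulating the modulus:
  Start with x ≡ 4 (mod 11).
  Combine with x ≡ 4 (mod 13): since gcd(11, 13) = 1, we get a unique residue mod 143.
    Write x = 4 + 11·t and substitute into x ≡ 4 (mod 13): 11·t ≡ 4 − 4 = 0 (mod 13).
    The inverse of 11 mod 13 is 6 (since 11·6 = 66 = 5·13 + 1), so t ≡ 6·0 = 0 ≡ 0 (mod 13).
    Then x = 4 + 11·0 = 4, valid modulo lcm(11, 13) = 143: x ≡ 4 (mod 143).
  Combine with x ≡ 2 (mod 7): since gcd(143, 7) = 1, we get a unique residue mod 1001.
    Write x = 4 + 143·t and substitute into x ≡ 2 (mod 7): 143·t ≡ 2 − 4 = -2 (mod 7).
    Reduce coefficients mod 7: 3·t ≡ 5 (mod 7).
    The inverse of 3 mod 7 is 5 (since 3·5 = 15 = 2·7 + 1), so t ≡ 5·5 = 25 ≡ 4 (mod 7).
    Then x = 4 + 143·4 = 576, valid modulo lcm(143, 7) = 1001: x ≡ 576 (mod 1001).
Verify: 576 mod 11 = 4 ✓, 576 mod 13 = 4 ✓, 576 mod 7 = 2 ✓.

x ≡ 576 (mod 1001).


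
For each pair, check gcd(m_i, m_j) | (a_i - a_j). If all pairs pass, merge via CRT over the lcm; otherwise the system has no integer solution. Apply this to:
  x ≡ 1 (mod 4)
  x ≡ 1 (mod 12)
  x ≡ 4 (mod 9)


Moduli 4, 12, 9 are not pairwise coprime, so CRT works modulo lcm(m_i) when all pairwise compatibility conditions hold.
Pairwise compatibility: gcd(m_i, m_j) must divide a_i - a_j for every pair.
Merge one congruence at a time:
  Start: x ≡ 1 (mod 4).
  Combine with x ≡ 1 (mod 12): gcd(4, 12) = 4; 1 - 1 = 0, which IS divisible by 4, so compatible.
    Write x = 1 + 4·t and substitute into x ≡ 1 (mod 12): 4·t ≡ 1 − 1 = 0 (mod 12).
    Divide the congruence (and modulus) by g = 4: 1·t ≡ 0 (mod 3).
    So t ≡ 0 (mod 3).
    Then x = 1 + 4·0 = 1, valid modulo lcm(4, 12) = 12: x ≡ 1 (mod 12).
  Combine with x ≡ 4 (mod 9): gcd(12, 9) = 3; 4 - 1 = 3, which IS divisible by 3, so compatible.
    Write x = 1 + 12·t and substitute into x ≡ 4 (mod 9): 12·t ≡ 4 − 1 = 3 (mod 9).
    Divide the congruence (and modulus) by g = 3: 4·t ≡ 1 (mod 3).
    Reduce coefficients mod 3: 1·t ≡ 1 (mod 3).
    So t ≡ 1 (mod 3).
    Then x = 1 + 12·1 = 13, valid modulo lcm(12, 9) = 36: x ≡ 13 (mod 36).
Verify: 13 mod 4 = 1, 13 mod 12 = 1, 13 mod 9 = 4.

x ≡ 13 (mod 36).


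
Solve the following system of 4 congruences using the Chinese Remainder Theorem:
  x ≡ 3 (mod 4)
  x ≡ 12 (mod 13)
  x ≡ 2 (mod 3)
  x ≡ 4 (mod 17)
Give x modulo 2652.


Product of moduli M = 4 · 13 · 3 · 17 = 2652.
Merge one congruence at a time:
  Start: x ≡ 3 (mod 4).
  Combine with x ≡ 12 (mod 13); new modulus lcm = 52.
    Write x = 3 + 4·t and substitute into x ≡ 12 (mod 13): 4·t ≡ 12 − 3 = 9 (mod 13).
    The inverse of 4 mod 13 is 10 (since 4·10 = 40 = 3·13 + 1), so t ≡ 10·9 = 90 ≡ 12 (mod 13).
    Then x = 3 + 4·12 = 51, valid modulo lcm(4, 13) = 52: x ≡ 51 (mod 52).
  Combine with x ≡ 2 (mod 3); new modulus lcm = 156.
    Write x = 51 + 52·t and substitute into x ≡ 2 (mod 3): 52·t ≡ 2 − 51 = -49 (mod 3).
    Reduce coefficients mod 3: 1·t ≡ 2 (mod 3).
    So t ≡ 2 (mod 3).
    Then x = 51 + 52·2 = 155, valid modulo lcm(52, 3) = 156: x ≡ 155 (mod 156).
  Combine with x ≡ 4 (mod 17); new modulus lcm = 2652.
    Write x = 155 + 156·t and substitute into x ≡ 4 (mod 17): 156·t ≡ 4 − 155 = -151 (mod 17).
    Reduce coefficients mod 17: 3·t ≡ 2 (mod 17).
    The inverse of 3 mod 17 is 6 (since 3·6 = 18 = 1·17 + 1), so t ≡ 6·2 = 12 ≡ 12 (mod 17).
    Then x = 155 + 156·12 = 2027, valid modulo lcm(156, 17) = 2652: x ≡ 2027 (mod 2652).
Verify against each original: 2027 mod 4 = 3, 2027 mod 13 = 12, 2027 mod 3 = 2, 2027 mod 17 = 4.

x ≡ 2027 (mod 2652).


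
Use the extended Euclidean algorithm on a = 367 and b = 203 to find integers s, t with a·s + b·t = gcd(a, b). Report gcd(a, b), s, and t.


Euclidean algorithm on (367, 203) — divide until remainder is 0:
  367 = 1 · 203 + 164
  203 = 1 · 164 + 39
  164 = 4 · 39 + 8
  39 = 4 · 8 + 7
  8 = 1 · 7 + 1
  7 = 7 · 1 + 0
gcd(367, 203) = 1.
Track Bezout coefficients alongside the remainders: start with r₀ = 367 = a·1 + b·0 (s = 1, t = 0) and r₁ = 203 = a·0 + b·1 (s = 0, t = 1); each new remainder r_{k+1} = r_{k-1} − q_k·r_k inherits s_{k+1} = s_{k-1} − q_k·s_k, t_{k+1} = t_{k-1} − q_k·t_k, so r_k = a·s_k + b·t_k at every step:
  q = 1: r = 164, s = 1 − 1·0 = 1, t = 0 − 1·1 = -1  (check: 367·1 + 203·(-1) = 164)
  q = 1: r = 39, s = 0 − 1·1 = -1, t = 1 − 1·(-1) = 2  (check: 367·(-1) + 203·2 = 39)
  q = 4: r = 8, s = 1 − 4·(-1) = 5, t = -1 − 4·2 = -9  (check: 367·5 + 203·(-9) = 8)
  q = 4: r = 7, s = -1 − 4·5 = -21, t = 2 − 4·(-9) = 38  (check: 367·(-21) + 203·38 = 7)
  q = 1: r = 1, s = 5 − 1·(-21) = 26, t = -9 − 1·38 = -47  (check: 367·26 + 203·(-47) = 1)
The row with r = 1 (the gcd) gives the Bezout coefficients s = 26, t = -47.
Result: 367 · (26) + 203 · (-47) = 1.

gcd(367, 203) = 1; s = 26, t = -47 (check: 367·26 + 203·(-47) = 1).


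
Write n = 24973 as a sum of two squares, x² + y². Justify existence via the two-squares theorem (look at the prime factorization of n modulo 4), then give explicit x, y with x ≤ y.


Step 1: Factor n = 24973 = 13 · 17 · 113.
Step 2: Check the mod-4 condition on each prime factor: 13 ≡ 1 (mod 4), exponent 1; 17 ≡ 1 (mod 4), exponent 1; 113 ≡ 1 (mod 4), exponent 1.
All primes ≡ 3 (mod 4) appear to even exponent (or don't appear), so by the two-squares theorem n IS expressible as a sum of two squares.
Step 3: Build a representation. Here n = 13 · 17 · 113 is a product of primes ≡ 1 (mod 4). Each prime p ≡ 1 (mod 4) is itself a sum of two squares; find a² by testing p − a² for a perfect square:
  13: 13 − 1² = 12, 13 − 2² = 9 = 3² ⇒ 13 = 2² + 3².
  17: 17 − 1² = 16 = 4² ⇒ 17 = 1² + 4².
  113: 113 − 1² = 112, 113 − 2² = 109, 113 − 3² = 104, 113 − 4² = 97, 113 − 5² = 88, 113 − 6² = 77, 113 − 7² = 64 = 8² ⇒ 113 = 7² + 8².
  Combine using the Brahmagupta–Fibonacci identity (a² + b²)(c² + d²) = (ac − bd)² + (ad + bc)² = (ac + bd)² + (ad − bc)²:
  13 · 17 = 221: from (2² + 3²)(1² + 4²), take (2·1 − 3·4, 2·4 + 3·1) = (2 − 12, 8 + 3) = (-10, 11); dropping signs (only squares matter) gives (10, 11); check 10² + 11² = 100 + 121 = 221 ✓.
  221 · 113 = 24973: from (10² + 11²)(7² + 8²), take (10·7 − 11·8, 10·8 + 11·7) = (70 − 88, 80 + 77) = (-18, 157); dropping signs (only squares matter) gives (18, 157); check 18² + 157² = 324 + 24649 = 24973 ✓.
Step 4: Order so x ≤ y and verify: 18² + 157² = 324 + 24649 = 24973 = n. ✓

n = 24973 = 18² + 157² (one valid representation with x ≤ y).


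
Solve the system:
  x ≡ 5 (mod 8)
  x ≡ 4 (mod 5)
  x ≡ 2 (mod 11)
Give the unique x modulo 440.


Moduli 8, 5, 11 are pairwise coprime; by CRT there is a unique solution modulo M = 8 · 5 · 11 = 440.
Solve pairwise, accumulating the modulus:
  Start with x ≡ 5 (mod 8).
  Combine with x ≡ 4 (mod 5): since gcd(8, 5) = 1, we get a unique residue mod 40.
    Write x = 5 + 8·t and substitute into x ≡ 4 (mod 5): 8·t ≡ 4 − 5 = -1 (mod 5).
    Reduce coefficients mod 5: 3·t ≡ 4 (mod 5).
    The inverse of 3 mod 5 is 2 (since 3·2 = 6 = 1·5 + 1), so t ≡ 2·4 = 8 ≡ 3 (mod 5).
    Then x = 5 + 8·3 = 29, valid modulo lcm(8, 5) = 40: x ≡ 29 (mod 40).
  Combine with x ≡ 2 (mod 11): since gcd(40, 11) = 1, we get a unique residue mod 440.
    Write x = 29 + 40·t and substitute into x ≡ 2 (mod 11): 40·t ≡ 2 − 29 = -27 (mod 11).
    Reduce coefficients mod 11: 7·t ≡ 6 (mod 11).
    The inverse of 7 mod 11 is 8 (since 7·8 = 56 = 5·11 + 1), so t ≡ 8·6 = 48 ≡ 4 (mod 11).
    Then x = 29 + 40·4 = 189, valid modulo lcm(40, 11) = 440: x ≡ 189 (mod 440).
Verify: 189 mod 8 = 5 ✓, 189 mod 5 = 4 ✓, 189 mod 11 = 2 ✓.

x ≡ 189 (mod 440).


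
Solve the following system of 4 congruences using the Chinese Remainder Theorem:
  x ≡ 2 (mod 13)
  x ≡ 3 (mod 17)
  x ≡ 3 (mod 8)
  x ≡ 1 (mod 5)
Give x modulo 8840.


Product of moduli M = 13 · 17 · 8 · 5 = 8840.
Merge one congruence at a time:
  Start: x ≡ 2 (mod 13).
  Combine with x ≡ 3 (mod 17); new modulus lcm = 221.
    Write x = 2 + 13·t and substitute into x ≡ 3 (mod 17): 13·t ≡ 3 − 2 = 1 (mod 17).
    The inverse of 13 mod 17 is 4 (since 13·4 = 52 = 3·17 + 1), so t ≡ 4·1 = 4 ≡ 4 (mod 17).
    Then x = 2 + 13·4 = 54, valid modulo lcm(13, 17) = 221: x ≡ 54 (mod 221).
  Combine with x ≡ 3 (mod 8); new modulus lcm = 1768.
    Write x = 54 + 221·t and substitute into x ≡ 3 (mod 8): 221·t ≡ 3 − 54 = -51 (mod 8).
    Reduce coefficients mod 8: 5·t ≡ 5 (mod 8).
    The inverse of 5 mod 8 is 5 (since 5·5 = 25 = 3·8 + 1), so t ≡ 5·5 = 25 ≡ 1 (mod 8).
    Then x = 54 + 221·1 = 275, valid modulo lcm(221, 8) = 1768: x ≡ 275 (mod 1768).
  Combine with x ≡ 1 (mod 5); new modulus lcm = 8840.
    Write x = 275 + 1768·t and substitute into x ≡ 1 (mod 5): 1768·t ≡ 1 − 275 = -274 (mod 5).
    Reduce coefficients mod 5: 3·t ≡ 1 (mod 5).
    The inverse of 3 mod 5 is 2 (since 3·2 = 6 = 1·5 + 1), so t ≡ 2·1 = 2 ≡ 2 (mod 5).
    Then x = 275 + 1768·2 = 3811, valid modulo lcm(1768, 5) = 8840: x ≡ 3811 (mod 8840).
Verify against each original: 3811 mod 13 = 2, 3811 mod 17 = 3, 3811 mod 8 = 3, 3811 mod 5 = 1.

x ≡ 3811 (mod 8840).


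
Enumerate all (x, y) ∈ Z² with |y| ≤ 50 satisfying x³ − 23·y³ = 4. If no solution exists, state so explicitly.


The equation is x³ - 23y³ = 4. For fixed y, x³ = 23·y³ + 4, so a solution requires the RHS to be a perfect cube.
Strategy: iterate y from -50 to 50, compute RHS = 23·y³ + 4, and check whether it is a (positive or negative) perfect cube.
Check small values of y:
  y = 0: RHS = 4 is not a perfect cube.
  y = 1: RHS = 27 = (3)³ ⇒ x = 3 works.
  y = -1: RHS = -19 is not a perfect cube.
  y = 2: RHS = 188 is not a perfect cube.
  y = -2: RHS = -180 is not a perfect cube.
  y = 3: RHS = 625 is not a perfect cube.
  y = -3: RHS = -617 is not a perfect cube.
Continuing the search up to |y| = 50 finds no further solutions beyond those listed.
Collected solutions: (3, 1).

Solutions (with |y| ≤ 50): (3, 1).


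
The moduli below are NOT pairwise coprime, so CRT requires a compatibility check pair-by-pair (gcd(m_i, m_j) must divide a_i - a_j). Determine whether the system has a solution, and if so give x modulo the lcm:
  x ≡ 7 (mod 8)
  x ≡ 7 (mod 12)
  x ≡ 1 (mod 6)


Moduli 8, 12, 6 are not pairwise coprime, so CRT works modulo lcm(m_i) when all pairwise compatibility conditions hold.
Pairwise compatibility: gcd(m_i, m_j) must divide a_i - a_j for every pair.
Merge one congruence at a time:
  Start: x ≡ 7 (mod 8).
  Combine with x ≡ 7 (mod 12): gcd(8, 12) = 4; 7 - 7 = 0, which IS divisible by 4, so compatible.
    Write x = 7 + 8·t and substitute into x ≡ 7 (mod 12): 8·t ≡ 7 − 7 = 0 (mod 12).
    Divide the congruence (and modulus) by g = 4: 2·t ≡ 0 (mod 3).
    The inverse of 2 mod 3 is 2 (since 2·2 = 4 = 1·3 + 1), so t ≡ 2·0 = 0 ≡ 0 (mod 3).
    Then x = 7 + 8·0 = 7, valid modulo lcm(8, 12) = 24: x ≡ 7 (mod 24).
  Combine with x ≡ 1 (mod 6): gcd(24, 6) = 6; 1 - 7 = -6, which IS divisible by 6, so compatible.
    Write x = 7 + 24·t and substitute into x ≡ 1 (mod 6): 24·t ≡ 1 − 7 = -6 (mod 6).
    Divide the congruence (and modulus) by g = 6: 4·t ≡ -1 (mod 1).
    Modulo 1 every t works; take t = 0.
    Then x = 7 + 24·0 = 7, valid modulo lcm(24, 6) = 24: x ≡ 7 (mod 24).
Verify: 7 mod 8 = 7, 7 mod 12 = 7, 7 mod 6 = 1.

x ≡ 7 (mod 24).


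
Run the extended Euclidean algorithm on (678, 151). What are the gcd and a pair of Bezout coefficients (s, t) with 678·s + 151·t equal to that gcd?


Euclidean algorithm on (678, 151) — divide until remainder is 0:
  678 = 4 · 151 + 74
  151 = 2 · 74 + 3
  74 = 24 · 3 + 2
  3 = 1 · 2 + 1
  2 = 2 · 1 + 0
gcd(678, 151) = 1.
Track Bezout coefficients alongside the remainders: start with r₀ = 678 = a·1 + b·0 (s = 1, t = 0) and r₁ = 151 = a·0 + b·1 (s = 0, t = 1); each new remainder r_{k+1} = r_{k-1} − q_k·r_k inherits s_{k+1} = s_{k-1} − q_k·s_k, t_{k+1} = t_{k-1} − q_k·t_k, so r_k = a·s_k + b·t_k at every step:
  q = 4: r = 74, s = 1 − 4·0 = 1, t = 0 − 4·1 = -4  (check: 678·1 + 151·(-4) = 74)
  q = 2: r = 3, s = 0 − 2·1 = -2, t = 1 − 2·(-4) = 9  (check: 678·(-2) + 151·9 = 3)
  q = 24: r = 2, s = 1 − 24·(-2) = 49, t = -4 − 24·9 = -220  (check: 678·49 + 151·(-220) = 2)
  q = 1: r = 1, s = -2 − 1·49 = -51, t = 9 − 1·(-220) = 229  (check: 678·(-51) + 151·229 = 1)
The row with r = 1 (the gcd) gives the Bezout coefficients s = -51, t = 229.
Result: 678 · (-51) + 151 · (229) = 1.

gcd(678, 151) = 1; s = -51, t = 229 (check: 678·(-51) + 151·229 = 1).


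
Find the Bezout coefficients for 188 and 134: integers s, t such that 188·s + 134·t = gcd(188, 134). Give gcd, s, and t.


Euclidean algorithm on (188, 134) — divide until remainder is 0:
  188 = 1 · 134 + 54
  134 = 2 · 54 + 26
  54 = 2 · 26 + 2
  26 = 13 · 2 + 0
gcd(188, 134) = 2.
Track Bezout coefficients alongside the remainders: start with r₀ = 188 = a·1 + b·0 (s = 1, t = 0) and r₁ = 134 = a·0 + b·1 (s = 0, t = 1); each new remainder r_{k+1} = r_{k-1} − q_k·r_k inherits s_{k+1} = s_{k-1} − q_k·s_k, t_{k+1} = t_{k-1} − q_k·t_k, so r_k = a·s_k + b·t_k at every step:
  q = 1: r = 54, s = 1 − 1·0 = 1, t = 0 − 1·1 = -1  (check: 188·1 + 134·(-1) = 54)
  q = 2: r = 26, s = 0 − 2·1 = -2, t = 1 − 2·(-1) = 3  (check: 188·(-2) + 134·3 = 26)
  q = 2: r = 2, s = 1 − 2·(-2) = 5, t = -1 − 2·3 = -7  (check: 188·5 + 134·(-7) = 2)
The row with r = 2 (the gcd) gives the Bezout coefficients s = 5, t = -7.
Result: 188 · (5) + 134 · (-7) = 2.

gcd(188, 134) = 2; s = 5, t = -7 (check: 188·5 + 134·(-7) = 2).


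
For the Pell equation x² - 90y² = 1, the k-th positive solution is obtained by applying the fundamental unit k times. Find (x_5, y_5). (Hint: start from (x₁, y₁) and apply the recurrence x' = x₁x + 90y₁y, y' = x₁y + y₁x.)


Step 1: Find the fundamental solution (x₁, y₁) of x² - 90y² = 1.
  Expand √90 as a continued fraction. a₀ = ⌊√90⌋ = 9; iterate m_{k+1} = d_k·a_k − m_k, d_{k+1} = (90 − m_{k+1}²)/d_k, a_{k+1} = ⌊(a₀ + m_{k+1})/d_{k+1}⌋ (starting m₀ = 0, d₀ = 1), with convergents p_k = a_k·p_{k-1} + p_{k-2}, q_k = a_k·q_{k-1} + q_{k-2} (p₋₁ = 1, q₋₁ = 0):
  k = 0: a₀ = 9; p₀/q₀ = 9/1; p₀² − 90·q₀² = 81 − 90 = -9.
  k = 1: m = 9, d = 9, a = ⌊(9 + 9)/9⌋ = 2; p/q = (2·9 + 1)/(2·1 + 0) = 19/2; p² − 90·q² = 361 − 360 = 1.
  The first convergent with p² − 90·q² = 1 gives the fundamental solution (x₁, y₁) = (19, 2).
Step 2: Apply the recurrence (x_{n+1}, y_{n+1}) = (x₁x_n + 90y₁y_n, x₁y_n + y₁x_n) repeatedly.
  From (x_1, y_1) = (19, 2): x_2 = 19·19 + 90·2·2 = 721; y_2 = 19·2 + 2·19 = 76.
  From (x_2, y_2) = (721, 76): x_3 = 19·721 + 90·2·76 = 27379; y_3 = 19·76 + 2·721 = 2886.
  From (x_3, y_3) = (27379, 2886): x_4 = 19·27379 + 90·2·2886 = 1039681; y_4 = 19·2886 + 2·27379 = 109592.
  From (x_4, y_4) = (1039681, 109592): x_5 = 19·1039681 + 90·2·109592 = 39480499; y_5 = 19·109592 + 2·1039681 = 4161610.
Step 3: Verify x_5² - 90·y_5² = 1558709801289001 - 1558709801289000 = 1 (should be 1). ✓

(x_1, y_1) = (19, 2); (x_5, y_5) = (39480499, 4161610).


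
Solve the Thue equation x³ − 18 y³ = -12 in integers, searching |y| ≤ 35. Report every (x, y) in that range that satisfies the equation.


The equation is x³ - 18y³ = -12. For fixed y, x³ = 18·y³ − 12, so a solution requires the RHS to be a perfect cube.
Strategy: iterate y from -35 to 35, compute RHS = 18·y³ − 12, and check whether it is a (positive or negative) perfect cube.
Check small values of y:
  y = 0: RHS = -12 is not a perfect cube.
  y = 1: RHS = 6 is not a perfect cube.
  y = -1: RHS = -30 is not a perfect cube.
  y = 2: RHS = 132 is not a perfect cube.
  y = -2: RHS = -156 is not a perfect cube.
  y = 3: RHS = 474 is not a perfect cube.
  y = -3: RHS = -498 is not a perfect cube.
Continuing the search up to |y| = 35 finds no solutions either.
No (x, y) in the scanned range satisfies the equation.

No integer solutions with |y| ≤ 35.


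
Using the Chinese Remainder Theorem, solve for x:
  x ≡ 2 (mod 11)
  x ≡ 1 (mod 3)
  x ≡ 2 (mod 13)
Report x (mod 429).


Moduli 11, 3, 13 are pairwise coprime; by CRT there is a unique solution modulo M = 11 · 3 · 13 = 429.
Solve pairwise, accumulating the modulus:
  Start with x ≡ 2 (mod 11).
  Combine with x ≡ 1 (mod 3): since gcd(11, 3) = 1, we get a unique residue mod 33.
    Write x = 2 + 11·t and substitute into x ≡ 1 (mod 3): 11·t ≡ 1 − 2 = -1 (mod 3).
    Reduce coefficients mod 3: 2·t ≡ 2 (mod 3).
    The inverse of 2 mod 3 is 2 (since 2·2 = 4 = 1·3 + 1), so t ≡ 2·2 = 4 ≡ 1 (mod 3).
    Then x = 2 + 11·1 = 13, valid modulo lcm(11, 3) = 33: x ≡ 13 (mod 33).
  Combine with x ≡ 2 (mod 13): since gcd(33, 13) = 1, we get a unique residue mod 429.
    Write x = 13 + 33·t and substitute into x ≡ 2 (mod 13): 33·t ≡ 2 − 13 = -11 (mod 13).
    Reduce coefficients mod 13: 7·t ≡ 2 (mod 13).
    The inverse of 7 mod 13 is 2 (since 7·2 = 14 = 1·13 + 1), so t ≡ 2·2 = 4 ≡ 4 (mod 13).
    Then x = 13 + 33·4 = 145, valid modulo lcm(33, 13) = 429: x ≡ 145 (mod 429).
Verify: 145 mod 11 = 2 ✓, 145 mod 3 = 1 ✓, 145 mod 13 = 2 ✓.

x ≡ 145 (mod 429).


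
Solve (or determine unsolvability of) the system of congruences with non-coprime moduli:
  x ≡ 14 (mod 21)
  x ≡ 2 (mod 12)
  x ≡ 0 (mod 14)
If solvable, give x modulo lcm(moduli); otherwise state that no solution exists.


Moduli 21, 12, 14 are not pairwise coprime, so CRT works modulo lcm(m_i) when all pairwise compatibility conditions hold.
Pairwise compatibility: gcd(m_i, m_j) must divide a_i - a_j for every pair.
Merge one congruence at a time:
  Start: x ≡ 14 (mod 21).
  Combine with x ≡ 2 (mod 12): gcd(21, 12) = 3; 2 - 14 = -12, which IS divisible by 3, so compatible.
    Write x = 14 + 21·t and substitute into x ≡ 2 (mod 12): 21·t ≡ 2 − 14 = -12 (mod 12).
    Divide the congruence (and modulus) by g = 3: 7·t ≡ -4 (mod 4).
    Reduce coefficients mod 4: 3·t ≡ 0 (mod 4).
    The inverse of 3 mod 4 is 3 (since 3·3 = 9 = 2·4 + 1), so t ≡ 3·0 = 0 ≡ 0 (mod 4).
    Then x = 14 + 21·0 = 14, valid modulo lcm(21, 12) = 84: x ≡ 14 (mod 84).
  Combine with x ≡ 0 (mod 14): gcd(84, 14) = 14; 0 - 14 = -14, which IS divisible by 14, so compatible.
    Write x = 14 + 84·t and substitute into x ≡ 0 (mod 14): 84·t ≡ 0 − 14 = -14 (mod 14).
    Divide the congruence (and modulus) by g = 14: 6·t ≡ -1 (mod 1).
    Modulo 1 every t works; take t = 0.
    Then x = 14 + 84·0 = 14, valid modulo lcm(84, 14) = 84: x ≡ 14 (mod 84).
Verify: 14 mod 21 = 14, 14 mod 12 = 2, 14 mod 14 = 0.

x ≡ 14 (mod 84).


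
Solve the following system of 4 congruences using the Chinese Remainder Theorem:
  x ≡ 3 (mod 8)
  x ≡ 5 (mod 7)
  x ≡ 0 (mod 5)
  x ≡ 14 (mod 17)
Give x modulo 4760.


Product of moduli M = 8 · 7 · 5 · 17 = 4760.
Merge one congruence at a time:
  Start: x ≡ 3 (mod 8).
  Combine with x ≡ 5 (mod 7); new modulus lcm = 56.
    Write x = 3 + 8·t and substitute into x ≡ 5 (mod 7): 8·t ≡ 5 − 3 = 2 (mod 7).
    Reduce coefficients mod 7: 1·t ≡ 2 (mod 7).
    So t ≡ 2 (mod 7).
    Then x = 3 + 8·2 = 19, valid modulo lcm(8, 7) = 56: x ≡ 19 (mod 56).
  Combine with x ≡ 0 (mod 5); new modulus lcm = 280.
    Write x = 19 + 56·t and substitute into x ≡ 0 (mod 5): 56·t ≡ 0 − 19 = -19 (mod 5).
    Reduce coefficients mod 5: 1·t ≡ 1 (mod 5).
    So t ≡ 1 (mod 5).
    Then x = 19 + 56·1 = 75, valid modulo lcm(56, 5) = 280: x ≡ 75 (mod 280).
  Combine with x ≡ 14 (mod 17); new modulus lcm = 4760.
    Write x = 75 + 280·t and substitute into x ≡ 14 (mod 17): 280·t ≡ 14 − 75 = -61 (mod 17).
    Reduce coefficients mod 17: 8·t ≡ 7 (mod 17).
    The inverse of 8 mod 17 is 15 (since 8·15 = 120 = 7·17 + 1), so t ≡ 15·7 = 105 ≡ 3 (mod 17).
    Then x = 75 + 280·3 = 915, valid modulo lcm(280, 17) = 4760: x ≡ 915 (mod 4760).
Verify against each original: 915 mod 8 = 3, 915 mod 7 = 5, 915 mod 5 = 0, 915 mod 17 = 14.

x ≡ 915 (mod 4760).


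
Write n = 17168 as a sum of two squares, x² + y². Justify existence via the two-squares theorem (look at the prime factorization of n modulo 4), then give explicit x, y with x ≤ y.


Step 1: Factor n = 17168 = 2^4 · 29 · 37.
Step 2: Check the mod-4 condition on each prime factor: 2 = 2 (special); 29 ≡ 1 (mod 4), exponent 1; 37 ≡ 1 (mod 4), exponent 1.
All primes ≡ 3 (mod 4) appear to even exponent (or don't appear), so by the two-squares theorem n IS expressible as a sum of two squares.
Step 3: Build a representation. Group n = k² · m with k = 4 and m = 29 · 37 = 1073 (a product of primes ≡ 1 (mod 4)); a representation of m scales to one of n via (k·x)² + (k·y)² = k²(x² + y²). Each prime p ≡ 1 (mod 4) is itself a sum of two squares; find a² by testing p − a² for a perfect square:
  29: 29 − 1² = 28, 29 − 2² = 25 = 5² ⇒ 29 = 2² + 5².
  37: 37 − 1² = 36 = 6² ⇒ 37 = 1² + 6².
  Combine using the Brahmagupta–Fibonacci identity (a² + b²)(c² + d²) = (ac − bd)² + (ad + bc)² = (ac + bd)² + (ad − bc)²:
  29 · 37 = 1073: from (2² + 5²)(1² + 6²), take (2·1 − 5·6, 2·6 + 5·1) = (2 − 30, 12 + 5) = (-28, 17); dropping signs (only squares matter) gives (28, 17); check 28² + 17² = 784 + 289 = 1073 ✓.
  Scale by k = 4: (4·28, 4·17) = (112, 68).
Step 4: Order so x ≤ y and verify: 68² + 112² = 4624 + 12544 = 17168 = n. ✓

n = 17168 = 68² + 112² (one valid representation with x ≤ y).


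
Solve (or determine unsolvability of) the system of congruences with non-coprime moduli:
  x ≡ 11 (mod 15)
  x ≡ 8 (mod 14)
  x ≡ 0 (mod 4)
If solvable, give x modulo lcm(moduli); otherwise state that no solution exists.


Moduli 15, 14, 4 are not pairwise coprime, so CRT works modulo lcm(m_i) when all pairwise compatibility conditions hold.
Pairwise compatibility: gcd(m_i, m_j) must divide a_i - a_j for every pair.
Merge one congruence at a time:
  Start: x ≡ 11 (mod 15).
  Combine with x ≡ 8 (mod 14): gcd(15, 14) = 1; 8 - 11 = -3, which IS divisible by 1, so compatible.
    Write x = 11 + 15·t and substitute into x ≡ 8 (mod 14): 15·t ≡ 8 − 11 = -3 (mod 14).
    Reduce coefficients mod 14: 1·t ≡ 11 (mod 14).
    So t ≡ 11 (mod 14).
    Then x = 11 + 15·11 = 176, valid modulo lcm(15, 14) = 210: x ≡ 176 (mod 210).
  Combine with x ≡ 0 (mod 4): gcd(210, 4) = 2; 0 - 176 = -176, which IS divisible by 2, so compatible.
    Write x = 176 + 210·t and substitute into x ≡ 0 (mod 4): 210·t ≡ 0 − 176 = -176 (mod 4).
    Divide the congruence (and modulus) by g = 2: 105·t ≡ -88 (mod 2).
    Reduce coefficients mod 2: 1·t ≡ 0 (mod 2).
    So t ≡ 0 (mod 2).
    Then x = 176 + 210·0 = 176, valid modulo lcm(210, 4) = 420: x ≡ 176 (mod 420).
Verify: 176 mod 15 = 11, 176 mod 14 = 8, 176 mod 4 = 0.

x ≡ 176 (mod 420).


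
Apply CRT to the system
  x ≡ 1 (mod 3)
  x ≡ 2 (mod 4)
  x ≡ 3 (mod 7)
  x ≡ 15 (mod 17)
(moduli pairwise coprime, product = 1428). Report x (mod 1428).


Product of moduli M = 3 · 4 · 7 · 17 = 1428.
Merge one congruence at a time:
  Start: x ≡ 1 (mod 3).
  Combine with x ≡ 2 (mod 4); new modulus lcm = 12.
    Write x = 1 + 3·t and substitute into x ≡ 2 (mod 4): 3·t ≡ 2 − 1 = 1 (mod 4).
    The inverse of 3 mod 4 is 3 (since 3·3 = 9 = 2·4 + 1), so t ≡ 3·1 = 3 ≡ 3 (mod 4).
    Then x = 1 + 3·3 = 10, valid modulo lcm(3, 4) = 12: x ≡ 10 (mod 12).
  Combine with x ≡ 3 (mod 7); new modulus lcm = 84.
    Write x = 10 + 12·t and substitute into x ≡ 3 (mod 7): 12·t ≡ 3 − 10 = -7 (mod 7).
    Reduce coefficients mod 7: 5·t ≡ 0 (mod 7).
    The inverse of 5 mod 7 is 3 (since 5·3 = 15 = 2·7 + 1), so t ≡ 3·0 = 0 ≡ 0 (mod 7).
    Then x = 10 + 12·0 = 10, valid modulo lcm(12, 7) = 84: x ≡ 10 (mod 84).
  Combine with x ≡ 15 (mod 17); new modulus lcm = 1428.
    Write x = 10 + 84·t and substitute into x ≡ 15 (mod 17): 84·t ≡ 15 − 10 = 5 (mod 17).
    Reduce coefficients mod 17: 16·t ≡ 5 (mod 17).
    The inverse of 16 mod 17 is 16 (since 16·16 = 256 = 15·17 + 1), so t ≡ 16·5 = 80 ≡ 12 (mod 17).
    Then x = 10 + 84·12 = 1018, valid modulo lcm(84, 17) = 1428: x ≡ 1018 (mod 1428).
Verify against each original: 1018 mod 3 = 1, 1018 mod 4 = 2, 1018 mod 7 = 3, 1018 mod 17 = 15.

x ≡ 1018 (mod 1428).


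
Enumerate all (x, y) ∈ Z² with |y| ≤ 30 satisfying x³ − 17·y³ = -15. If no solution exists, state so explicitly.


The equation is x³ - 17y³ = -15. For fixed y, x³ = 17·y³ − 15, so a solution requires the RHS to be a perfect cube.
Strategy: iterate y from -30 to 30, compute RHS = 17·y³ − 15, and check whether it is a (positive or negative) perfect cube.
Check small values of y:
  y = 0: RHS = -15 is not a perfect cube.
  y = 1: RHS = 2 is not a perfect cube.
  y = -1: RHS = -32 is not a perfect cube.
  y = 2: RHS = 121 is not a perfect cube.
  y = -2: RHS = -151 is not a perfect cube.
  y = 3: RHS = 444 is not a perfect cube.
  y = -3: RHS = -474 is not a perfect cube.
Continuing the search up to |y| = 30 finds no solutions either.
No (x, y) in the scanned range satisfies the equation.

No integer solutions with |y| ≤ 30.


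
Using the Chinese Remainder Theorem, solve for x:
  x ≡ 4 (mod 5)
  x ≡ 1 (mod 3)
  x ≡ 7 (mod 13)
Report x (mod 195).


Moduli 5, 3, 13 are pairwise coprime; by CRT there is a unique solution modulo M = 5 · 3 · 13 = 195.
Solve pairwise, accumulating the modulus:
  Start with x ≡ 4 (mod 5).
  Combine with x ≡ 1 (mod 3): since gcd(5, 3) = 1, we get a unique residue mod 15.
    Write x = 4 + 5·t and substitute into x ≡ 1 (mod 3): 5·t ≡ 1 − 4 = -3 (mod 3).
    Reduce coefficients mod 3: 2·t ≡ 0 (mod 3).
    The inverse of 2 mod 3 is 2 (since 2·2 = 4 = 1·3 + 1), so t ≡ 2·0 = 0 ≡ 0 (mod 3).
    Then x = 4 + 5·0 = 4, valid modulo lcm(5, 3) = 15: x ≡ 4 (mod 15).
  Combine with x ≡ 7 (mod 13): since gcd(15, 13) = 1, we get a unique residue mod 195.
    Write x = 4 + 15·t and substitute into x ≡ 7 (mod 13): 15·t ≡ 7 − 4 = 3 (mod 13).
    Reduce coefficients mod 13: 2·t ≡ 3 (mod 13).
    The inverse of 2 mod 13 is 7 (since 2·7 = 14 = 1·13 + 1), so t ≡ 7·3 = 21 ≡ 8 (mod 13).
    Then x = 4 + 15·8 = 124, valid modulo lcm(15, 13) = 195: x ≡ 124 (mod 195).
Verify: 124 mod 5 = 4 ✓, 124 mod 3 = 1 ✓, 124 mod 13 = 7 ✓.

x ≡ 124 (mod 195).
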